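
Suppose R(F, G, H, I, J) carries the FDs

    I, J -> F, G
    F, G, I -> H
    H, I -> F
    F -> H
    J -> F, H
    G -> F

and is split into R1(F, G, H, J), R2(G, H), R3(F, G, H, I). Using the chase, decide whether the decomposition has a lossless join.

No

Chase test. Columns are F, G, H, I, J; row i has aⱼ where attribute j ∈ Ri, else bᵢⱼ.
Initial tableau (one row per fragment):
  row 1: a1 a2 a3 b14 a5
  row 2: b21 a2 a3 b24 b25
  row 3: a1 a2 a3 a4 b35
Rows 1 and 2 agree on G; apply G→F and equate their F entries.
No row becomes fully distinguished — the join is lossy.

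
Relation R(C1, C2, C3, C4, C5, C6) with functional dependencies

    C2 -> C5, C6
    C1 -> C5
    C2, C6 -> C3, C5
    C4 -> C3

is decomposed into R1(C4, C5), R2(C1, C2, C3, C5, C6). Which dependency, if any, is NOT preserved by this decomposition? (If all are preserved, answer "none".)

C4 -> C3

Check C4 → C3: no single fragment contains all of {C3, C4}, and the restricted closure of {C4} across the fragments never reaches {C3}.
C2 → C5, C6 is preserved.
C1 → C5 is preserved.
C2, C6 → C3, C5 is preserved.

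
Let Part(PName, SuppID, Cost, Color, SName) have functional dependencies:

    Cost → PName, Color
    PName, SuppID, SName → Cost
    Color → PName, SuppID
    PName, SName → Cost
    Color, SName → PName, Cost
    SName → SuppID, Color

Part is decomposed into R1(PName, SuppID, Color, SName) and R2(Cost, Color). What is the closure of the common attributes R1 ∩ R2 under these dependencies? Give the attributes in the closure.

PName, SuppID, Color

R1 ∩ R2 = {Color}.
Color → PName, SuppID applies, adding PName, SuppID
Closure: {PName, SuppID, Color}.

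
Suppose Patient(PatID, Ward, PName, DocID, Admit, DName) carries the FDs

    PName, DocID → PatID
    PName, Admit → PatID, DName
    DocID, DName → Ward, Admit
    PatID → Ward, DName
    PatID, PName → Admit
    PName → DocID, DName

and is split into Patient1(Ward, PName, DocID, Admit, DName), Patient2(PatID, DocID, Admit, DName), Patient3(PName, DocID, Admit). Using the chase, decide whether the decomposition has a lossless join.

No

Chase test. Columns are PatID, Ward, PName, DocID, Admit, DName; row i has aⱼ where attribute j ∈ Patienti, else bᵢⱼ.
Initial tableau (one row per fragment):
  row 1: b11 a2 a3 a4 a5 a6
  row 2: a1 b22 b23 a4 a5 a6
  row 3: b31 b32 a3 a4 a5 b36
Rows 1 and 3 agree on PName, DocID; apply PName, DocID→PatID and equate their PatID entries.
Rows 1 and 3 agree on PName, Admit; apply PName, Admit→PatID, DName and equate their PatID, DName entries.
Rows 1 and 2 agree on DocID, DName; apply DocID, DName→Ward, Admit and equate their Ward, Admit entries.
Rows 1 and 3 agree on DocID, DName; apply DocID, DName→Ward, Admit and equate their Ward, Admit entries.
No row becomes fully distinguished — the join is lossy.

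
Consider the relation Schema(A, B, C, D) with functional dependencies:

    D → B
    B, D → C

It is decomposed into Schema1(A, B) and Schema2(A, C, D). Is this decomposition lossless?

Common attributes: Schema1 ∩ Schema2 = {A}.
No dependency enlarges {A}, so (A)⁺ = {A}.
The closure contains neither all of Schema1 = {A, B} nor all of Schema2 = {A, C, D}, so the common attributes are not a superkey of either fragment. The join is lossy.

No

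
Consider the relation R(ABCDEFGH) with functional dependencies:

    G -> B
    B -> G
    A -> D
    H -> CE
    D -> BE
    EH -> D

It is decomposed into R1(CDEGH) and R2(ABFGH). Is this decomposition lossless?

Yes

Common attributes: R1 ∩ R2 = {GH}.
Closure of {GH}: G → B applies, adding B; H → CE applies, adding CE; EH → D applies, adding D. So (GH)⁺ = {BCDEGH}.
This closure contains every attribute of R1, so R1 ∩ R2 → R1. The join is lossless.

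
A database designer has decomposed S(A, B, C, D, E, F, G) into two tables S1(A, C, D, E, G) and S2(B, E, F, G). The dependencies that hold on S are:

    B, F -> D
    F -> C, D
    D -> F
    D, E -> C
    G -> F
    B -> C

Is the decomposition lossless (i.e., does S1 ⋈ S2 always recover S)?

No

Common attributes: S1 ∩ S2 = {E, G}.
Closure of {E, G}: G → F applies, adding F; F → C, D applies, adding C, D. So (E, G)⁺ = {C, D, E, F, G}.
The closure contains neither all of S1 = {A, C, D, E, G} nor all of S2 = {B, E, F, G}, so the common attributes are not a superkey of either fragment. The join is lossy.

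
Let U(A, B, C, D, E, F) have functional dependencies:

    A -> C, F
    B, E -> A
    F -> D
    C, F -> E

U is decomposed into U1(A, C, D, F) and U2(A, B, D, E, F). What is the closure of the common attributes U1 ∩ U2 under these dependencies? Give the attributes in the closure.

U1 ∩ U2 = {A, D, F}.
A → C, F applies, adding C
C, F → E applies, adding E
Closure: {A, C, D, E, F}.

A, C, D, E, F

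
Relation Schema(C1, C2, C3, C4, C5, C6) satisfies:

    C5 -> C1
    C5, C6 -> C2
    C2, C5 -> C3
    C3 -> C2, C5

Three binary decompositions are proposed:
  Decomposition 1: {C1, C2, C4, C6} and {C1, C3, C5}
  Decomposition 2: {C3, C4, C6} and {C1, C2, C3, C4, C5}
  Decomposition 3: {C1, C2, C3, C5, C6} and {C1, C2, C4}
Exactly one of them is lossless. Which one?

Decomposition 1: common = {C1}, closure = {C1} → lossy.
Decomposition 2: common = {C3, C4}, closure = {C1, C2, C3, C4, C5} → lossless.
Decomposition 3: common = {C1, C2}, closure = {C1, C2} → lossy.

Decomposition 2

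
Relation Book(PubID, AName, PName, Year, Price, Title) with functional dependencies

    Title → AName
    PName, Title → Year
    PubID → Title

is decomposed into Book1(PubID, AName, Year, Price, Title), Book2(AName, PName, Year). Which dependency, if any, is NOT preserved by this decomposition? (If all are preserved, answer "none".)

PName, Title → Year

Check PName, Title → Year: no single fragment contains all of {PName, Year, Title}, and the restricted closure of {PName, Title} across the fragments never reaches {Year}.
Title → AName is preserved.
PubID → Title is preserved.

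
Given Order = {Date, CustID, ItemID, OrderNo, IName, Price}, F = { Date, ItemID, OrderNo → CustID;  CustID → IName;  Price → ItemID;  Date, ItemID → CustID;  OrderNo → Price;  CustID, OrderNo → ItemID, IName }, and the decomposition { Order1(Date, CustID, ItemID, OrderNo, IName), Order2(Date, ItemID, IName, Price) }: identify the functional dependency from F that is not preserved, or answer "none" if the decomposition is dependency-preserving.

OrderNo → Price

Check OrderNo → Price: no single fragment contains all of {OrderNo, Price}, and the restricted closure of {OrderNo} across the fragments never reaches {Price}.
Date, ItemID, OrderNo → CustID is preserved.
CustID → IName is preserved.
Price → ItemID is preserved.
Date, ItemID → CustID is preserved.
CustID, OrderNo → ItemID, IName is preserved.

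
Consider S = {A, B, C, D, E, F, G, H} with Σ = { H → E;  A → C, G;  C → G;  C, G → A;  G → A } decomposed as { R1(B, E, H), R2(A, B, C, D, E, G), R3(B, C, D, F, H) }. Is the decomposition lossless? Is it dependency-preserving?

Lossless test (chase): Rows 1 and 3 agree on H; apply H→E and equate their E entries. Rows 2 and 3 agree on C; apply C→G and equate their G entries. Rows 2 and 3 agree on C, G; apply C, G→A and equate their A entries. Row 3 is now all distinguished symbols — the join is lossless.
Dependency preservation: every FD's attributes lie within a single fragment, so each can be enforced locally — preserved.

lossless and dependency-preserving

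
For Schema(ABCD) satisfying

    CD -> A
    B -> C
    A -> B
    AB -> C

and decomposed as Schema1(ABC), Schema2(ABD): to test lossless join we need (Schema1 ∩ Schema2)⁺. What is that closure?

ABC

Schema1 ∩ Schema2 = {AB}.
B → C applies, adding C
Closure: {ABC}.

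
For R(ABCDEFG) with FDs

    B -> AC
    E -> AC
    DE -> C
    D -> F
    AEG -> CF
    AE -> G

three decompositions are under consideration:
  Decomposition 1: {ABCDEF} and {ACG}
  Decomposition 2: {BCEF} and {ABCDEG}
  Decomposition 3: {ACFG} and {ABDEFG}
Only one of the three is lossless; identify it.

Decomposition 2

Decomposition 1: common = {AC}, closure = {AC} → lossy.
Decomposition 2: common = {BCE}, closure = {ABCEFG} → lossless.
Decomposition 3: common = {AFG}, closure = {AFG} → lossy.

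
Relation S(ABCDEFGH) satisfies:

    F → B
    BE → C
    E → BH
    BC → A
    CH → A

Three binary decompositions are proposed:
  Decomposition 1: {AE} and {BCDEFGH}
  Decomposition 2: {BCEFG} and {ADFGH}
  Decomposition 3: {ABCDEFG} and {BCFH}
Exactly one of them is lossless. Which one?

Decomposition 1

Decomposition 1: common = {E}, closure = {ABCEH} → lossless.
Decomposition 2: common = {FG}, closure = {BFG} → lossy.
Decomposition 3: common = {BCF}, closure = {ABCF} → lossy.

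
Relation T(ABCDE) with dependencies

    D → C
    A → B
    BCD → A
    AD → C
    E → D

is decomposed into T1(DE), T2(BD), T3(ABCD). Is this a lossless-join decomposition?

Chase test. Columns are ABCDE; row i has aⱼ where attribute j ∈ Ti, else bᵢⱼ.
Initial tableau (one row per fragment):
  row 1: b11 b12 b13 a4 a5
  row 2: b21 a2 b23 a4 b25
  row 3: a1 a2 a3 a4 b35
Rows 1 and 2 agree on D; apply D→C and equate their C entries.
Rows 1 and 3 agree on D; apply D→C and equate their C entries.
Rows 2 and 3 agree on BCD; apply BCD→A and equate their A entries.
No row becomes fully distinguished — the join is lossy.

No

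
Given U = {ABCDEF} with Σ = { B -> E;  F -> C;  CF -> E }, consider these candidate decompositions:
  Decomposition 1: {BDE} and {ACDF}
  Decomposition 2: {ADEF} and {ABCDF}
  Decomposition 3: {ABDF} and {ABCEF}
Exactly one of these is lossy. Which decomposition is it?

Decomposition 1: common = {D}, closure = {D} → lossy.
Decomposition 2: common = {ADF}, closure = {ACDEF} → lossless.
Decomposition 3: common = {ABF}, closure = {ABCEF} → lossless.

Decomposition 1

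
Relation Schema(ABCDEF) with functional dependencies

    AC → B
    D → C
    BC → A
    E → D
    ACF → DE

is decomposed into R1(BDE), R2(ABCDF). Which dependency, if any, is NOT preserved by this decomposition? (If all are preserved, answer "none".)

ACF → DE

Check ACF → DE: no single fragment contains all of {ACDEF}, and the restricted closure of {ACF} across the fragments never reaches {DE}.
AC → B is preserved.
D → C is preserved.
BC → A is preserved.
E → D is preserved.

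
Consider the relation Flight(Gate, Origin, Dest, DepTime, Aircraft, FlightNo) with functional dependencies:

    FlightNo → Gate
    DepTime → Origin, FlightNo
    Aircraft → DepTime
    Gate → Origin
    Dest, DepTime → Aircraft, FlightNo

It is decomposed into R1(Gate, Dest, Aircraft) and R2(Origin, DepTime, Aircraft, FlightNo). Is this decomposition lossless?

Yes

Common attributes: R1 ∩ R2 = {Aircraft}.
Closure of {Aircraft}: Aircraft → DepTime applies, adding DepTime; DepTime → Origin, FlightNo applies, adding Origin, FlightNo; FlightNo → Gate applies, adding Gate. So (Aircraft)⁺ = {Gate, Origin, DepTime, Aircraft, FlightNo}.
This closure contains every attribute of R2, so R1 ∩ R2 → R2. The join is lossless.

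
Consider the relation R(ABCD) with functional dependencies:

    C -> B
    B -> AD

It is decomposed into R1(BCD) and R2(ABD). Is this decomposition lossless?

Yes

Common attributes: R1 ∩ R2 = {BD}.
Closure of {BD}: B → AD applies, adding A. So (BD)⁺ = {ABD}.
This closure contains every attribute of R2, so R1 ∩ R2 → R2. The join is lossless.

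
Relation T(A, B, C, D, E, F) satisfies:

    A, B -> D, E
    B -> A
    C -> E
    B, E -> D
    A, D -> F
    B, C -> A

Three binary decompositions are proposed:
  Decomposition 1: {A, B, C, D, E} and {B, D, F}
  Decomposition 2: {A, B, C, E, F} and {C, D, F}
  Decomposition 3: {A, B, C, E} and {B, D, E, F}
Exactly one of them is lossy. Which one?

Decomposition 1: common = {B, D}, closure = {A, B, D, E, F} → lossless.
Decomposition 2: common = {C, F}, closure = {C, E, F} → lossy.
Decomposition 3: common = {B, E}, closure = {A, B, D, E, F} → lossless.

Decomposition 2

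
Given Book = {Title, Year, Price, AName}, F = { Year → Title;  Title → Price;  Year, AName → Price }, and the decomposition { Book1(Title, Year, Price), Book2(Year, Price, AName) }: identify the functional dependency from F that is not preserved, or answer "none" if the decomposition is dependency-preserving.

Year → Title lies within Book1.
Title → Price lies within Book1.
Year, AName → Price lies within Book2.
Every dependency is enforceable on the fragments, so the decomposition is dependency-preserving.

none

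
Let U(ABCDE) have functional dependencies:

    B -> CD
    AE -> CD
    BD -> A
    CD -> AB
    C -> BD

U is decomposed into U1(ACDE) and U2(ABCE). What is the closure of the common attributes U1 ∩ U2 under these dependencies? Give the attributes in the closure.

ABCDE

U1 ∩ U2 = {ACE}.
AE → CD applies, adding D
CD → AB applies, adding B
Closure: {ABCDE}.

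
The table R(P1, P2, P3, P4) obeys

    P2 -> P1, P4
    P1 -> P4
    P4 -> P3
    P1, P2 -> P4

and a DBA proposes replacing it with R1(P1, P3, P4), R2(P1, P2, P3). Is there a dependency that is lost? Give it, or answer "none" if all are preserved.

P2 → P1, P4: restricted closure across fragments reaches P1, P4.
P1 → P4 lies within R1.
P4 → P3 lies within R1.
P1, P2 → P4: restricted closure across fragments reaches P4.
Every dependency is enforceable on the fragments, so the decomposition is dependency-preserving.

none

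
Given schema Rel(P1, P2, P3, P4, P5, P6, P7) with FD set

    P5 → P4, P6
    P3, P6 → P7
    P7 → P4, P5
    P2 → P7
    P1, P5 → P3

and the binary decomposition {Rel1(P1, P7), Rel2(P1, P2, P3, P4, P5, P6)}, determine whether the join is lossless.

No

Common attributes: Rel1 ∩ Rel2 = {P1}.
No dependency enlarges {P1}, so (P1)⁺ = {P1}.
The closure contains neither all of Rel1 = {P1, P7} nor all of Rel2 = {P1, P2, P3, P4, P5, P6}, so the common attributes are not a superkey of either fragment. The join is lossy.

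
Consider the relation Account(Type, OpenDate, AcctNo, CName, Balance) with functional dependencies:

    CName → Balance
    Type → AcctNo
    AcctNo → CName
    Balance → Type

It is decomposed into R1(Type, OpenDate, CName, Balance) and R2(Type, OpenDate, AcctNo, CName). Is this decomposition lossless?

Yes

Common attributes: R1 ∩ R2 = {Type, OpenDate, CName}.
Closure of {Type, OpenDate, CName}: CName → Balance applies, adding Balance; Type → AcctNo applies, adding AcctNo. So (Type, OpenDate, CName)⁺ = {Type, OpenDate, AcctNo, CName, Balance}.
This closure contains every attribute of R1, so R1 ∩ R2 → R1. The join is lossless.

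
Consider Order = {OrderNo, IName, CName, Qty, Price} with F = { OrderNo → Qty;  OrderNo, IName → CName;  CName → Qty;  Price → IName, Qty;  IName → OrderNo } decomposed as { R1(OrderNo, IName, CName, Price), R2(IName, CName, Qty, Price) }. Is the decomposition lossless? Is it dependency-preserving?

lossless but not dependency-preserving

Lossless test: (IName, CName, Price)⁺ = {OrderNo, IName, CName, Qty, Price}, which contains all of one fragment — lossless.
Dependency preservation: the restricted closure of {OrderNo} across the fragments never reaches {Qty}, so OrderNo → Qty cannot be enforced without a join — not preserved.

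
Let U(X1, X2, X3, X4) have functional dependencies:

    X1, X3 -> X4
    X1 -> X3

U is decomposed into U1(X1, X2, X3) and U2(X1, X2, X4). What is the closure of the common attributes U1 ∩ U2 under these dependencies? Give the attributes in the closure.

X1, X2, X3, X4

U1 ∩ U2 = {X1, X2}.
X1 → X3 applies, adding X3
X1, X3 → X4 applies, adding X4
Closure: {X1, X2, X3, X4}.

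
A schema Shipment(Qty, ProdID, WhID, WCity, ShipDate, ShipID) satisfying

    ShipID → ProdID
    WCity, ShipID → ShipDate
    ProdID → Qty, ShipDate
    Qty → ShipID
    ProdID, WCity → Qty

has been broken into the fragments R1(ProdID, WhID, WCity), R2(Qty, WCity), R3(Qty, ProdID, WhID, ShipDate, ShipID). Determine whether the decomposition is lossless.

Chase test. Columns are Qty, ProdID, WhID, WCity, ShipDate, ShipID; row i has aⱼ where attribute j ∈ Ri, else bᵢⱼ.
Initial tableau (one row per fragment):
  row 1: b11 a2 a3 a4 b15 b16
  row 2: a1 b22 b23 a4 b25 b26
  row 3: a1 a2 a3 b34 a5 a6
Rows 1 and 3 agree on ProdID; apply ProdID→Qty, ShipDate and equate their Qty, ShipDate entries.
Rows 1 and 2 agree on Qty; apply Qty→ShipID and equate their ShipID entries.
Rows 1 and 3 agree on Qty; apply Qty→ShipID and equate their ShipID entries.
Rows 1 and 2 agree on ShipID; apply ShipID→ProdID and equate their ProdID entries.
Rows 1 and 2 agree on WCity, ShipID; apply WCity, ShipID→ShipDate and equate their ShipDate entries.
Row 1 is now all distinguished symbols — the join is lossless.

Yes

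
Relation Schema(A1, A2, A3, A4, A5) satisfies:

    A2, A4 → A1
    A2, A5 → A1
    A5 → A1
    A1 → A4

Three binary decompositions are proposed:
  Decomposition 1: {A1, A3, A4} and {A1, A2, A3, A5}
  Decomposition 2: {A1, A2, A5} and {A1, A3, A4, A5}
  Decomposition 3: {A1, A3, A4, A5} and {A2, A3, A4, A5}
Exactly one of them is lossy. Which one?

Decomposition 2

Decomposition 1: common = {A1, A3}, closure = {A1, A3, A4} → lossless.
Decomposition 2: common = {A1, A5}, closure = {A1, A4, A5} → lossy.
Decomposition 3: common = {A3, A4, A5}, closure = {A1, A3, A4, A5} → lossless.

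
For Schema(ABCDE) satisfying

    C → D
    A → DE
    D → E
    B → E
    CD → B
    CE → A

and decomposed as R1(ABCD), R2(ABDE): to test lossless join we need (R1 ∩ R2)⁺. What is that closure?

R1 ∩ R2 = {ABD}.
A → DE applies, adding E
Closure: {ABDE}.

ABDE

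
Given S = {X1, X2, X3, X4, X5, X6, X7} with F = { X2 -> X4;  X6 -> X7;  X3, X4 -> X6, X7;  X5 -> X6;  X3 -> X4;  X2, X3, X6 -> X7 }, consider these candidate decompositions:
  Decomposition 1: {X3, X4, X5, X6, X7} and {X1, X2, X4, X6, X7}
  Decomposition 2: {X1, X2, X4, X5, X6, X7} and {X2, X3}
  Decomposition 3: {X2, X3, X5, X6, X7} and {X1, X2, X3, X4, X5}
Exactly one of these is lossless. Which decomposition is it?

Decomposition 3

Decomposition 1: common = {X4, X6, X7}, closure = {X4, X6, X7} → lossy.
Decomposition 2: common = {X2}, closure = {X2, X4} → lossy.
Decomposition 3: common = {X2, X3, X5}, closure = {X2, X3, X4, X5, X6, X7} → lossless.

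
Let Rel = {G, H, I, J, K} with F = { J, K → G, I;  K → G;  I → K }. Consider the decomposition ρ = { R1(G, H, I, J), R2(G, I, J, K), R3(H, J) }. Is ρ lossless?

Yes

Chase test. Columns are G, H, I, J, K; row i has aⱼ where attribute j ∈ Ri, else bᵢⱼ.
Initial tableau (one row per fragment):
  row 1: a1 a2 a3 a4 b15
  row 2: a1 b22 a3 a4 a5
  row 3: b31 a2 b33 a4 b35
Rows 1 and 2 agree on I; apply I→K and equate their K entries.
Row 1 is now all distinguished symbols — the join is lossless.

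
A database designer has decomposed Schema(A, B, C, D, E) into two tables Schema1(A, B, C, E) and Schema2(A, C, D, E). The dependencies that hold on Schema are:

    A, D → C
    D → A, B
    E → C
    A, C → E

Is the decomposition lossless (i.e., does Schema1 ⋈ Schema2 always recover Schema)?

Common attributes: Schema1 ∩ Schema2 = {A, C, E}.
No dependency enlarges {A, C, E}, so (A, C, E)⁺ = {A, C, E}.
The closure contains neither all of Schema1 = {A, B, C, E} nor all of Schema2 = {A, C, D, E}, so the common attributes are not a superkey of either fragment. The join is lossy.

No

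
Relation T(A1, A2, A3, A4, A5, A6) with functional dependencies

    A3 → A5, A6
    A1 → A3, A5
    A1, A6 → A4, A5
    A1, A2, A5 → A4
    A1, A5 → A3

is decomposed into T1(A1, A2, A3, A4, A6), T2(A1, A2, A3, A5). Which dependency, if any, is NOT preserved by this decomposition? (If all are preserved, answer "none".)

A3 → A5, A6: restricted closure across fragments reaches A5, A6.
A1 → A3, A5 lies within T2.
A1, A6 → A4, A5: restricted closure across fragments reaches A4, A5.
A1, A2, A5 → A4: restricted closure across fragments reaches A4.
A1, A5 → A3 lies within T2.
Every dependency is enforceable on the fragments, so the decomposition is dependency-preserving.

none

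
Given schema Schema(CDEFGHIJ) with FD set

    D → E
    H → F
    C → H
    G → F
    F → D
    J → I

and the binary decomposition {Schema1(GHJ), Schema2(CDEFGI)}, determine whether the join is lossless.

No

Common attributes: Schema1 ∩ Schema2 = {G}.
Closure of {G}: G → F applies, adding F; F → D applies, adding D; D → E applies, adding E. So (G)⁺ = {DEFG}.
The closure contains neither all of Schema1 = {GHJ} nor all of Schema2 = {CDEFGI}, so the common attributes are not a superkey of either fragment. The join is lossy.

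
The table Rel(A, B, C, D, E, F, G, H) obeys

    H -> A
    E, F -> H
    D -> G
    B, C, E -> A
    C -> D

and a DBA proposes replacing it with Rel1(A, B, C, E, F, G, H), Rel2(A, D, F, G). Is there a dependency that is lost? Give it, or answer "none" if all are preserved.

Check C → D: no single fragment contains all of {C, D}, and the restricted closure of {C} across the fragments never reaches {D}.
H → A is preserved.
E, F → H is preserved.
D → G is preserved.
B, C, E → A is preserved.

C -> D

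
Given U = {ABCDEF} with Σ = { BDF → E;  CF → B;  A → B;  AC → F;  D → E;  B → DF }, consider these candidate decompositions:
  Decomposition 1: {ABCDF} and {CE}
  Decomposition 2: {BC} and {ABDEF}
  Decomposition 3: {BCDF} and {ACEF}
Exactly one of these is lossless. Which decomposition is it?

Decomposition 3

Decomposition 1: common = {C}, closure = {C} → lossy.
Decomposition 2: common = {B}, closure = {BDEF} → lossy.
Decomposition 3: common = {CF}, closure = {BCDEF} → lossless.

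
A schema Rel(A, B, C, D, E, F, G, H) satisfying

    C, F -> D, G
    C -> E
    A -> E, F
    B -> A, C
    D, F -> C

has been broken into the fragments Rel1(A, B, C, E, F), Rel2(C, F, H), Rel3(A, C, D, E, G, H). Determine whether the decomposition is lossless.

No

Chase test. Columns are A, B, C, D, E, F, G, H; row i has aⱼ where attribute j ∈ Reli, else bᵢⱼ.
Initial tableau (one row per fragment):
  row 1: a1 a2 a3 b14 a5 a6 b17 b18
  row 2: b21 b22 a3 b24 b25 a6 b27 a8
  row 3: a1 b32 a3 a4 a5 b36 a7 a8
Rows 1 and 2 agree on C, F; apply C, F→D, G and equate their D, G entries.
Rows 1 and 2 agree on C; apply C→E and equate their E entries.
Rows 1 and 3 agree on A; apply A→E, F and equate their E, F entries.
Rows 1 and 3 agree on C, F; apply C, F→D, G and equate their D, G entries.
No row becomes fully distinguished — the join is lossy.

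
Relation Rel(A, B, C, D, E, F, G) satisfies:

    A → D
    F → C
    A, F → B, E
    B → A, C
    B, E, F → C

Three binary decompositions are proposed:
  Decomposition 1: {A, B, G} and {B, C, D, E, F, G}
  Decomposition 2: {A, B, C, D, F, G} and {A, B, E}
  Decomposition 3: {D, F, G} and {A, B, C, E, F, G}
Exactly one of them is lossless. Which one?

Decomposition 1: common = {B, G}, closure = {A, B, C, D, G} → lossless.
Decomposition 2: common = {A, B}, closure = {A, B, C, D} → lossy.
Decomposition 3: common = {F, G}, closure = {C, F, G} → lossy.

Decomposition 1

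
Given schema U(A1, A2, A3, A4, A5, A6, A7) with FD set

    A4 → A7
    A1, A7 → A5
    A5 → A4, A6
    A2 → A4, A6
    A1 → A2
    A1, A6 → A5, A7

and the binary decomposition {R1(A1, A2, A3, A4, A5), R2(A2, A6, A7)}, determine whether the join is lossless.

Yes

Common attributes: R1 ∩ R2 = {A2}.
Closure of {A2}: A2 → A4, A6 applies, adding A4, A6; A4 → A7 applies, adding A7. So (A2)⁺ = {A2, A4, A6, A7}.
This closure contains every attribute of R2, so R1 ∩ R2 → R2. The join is lossless.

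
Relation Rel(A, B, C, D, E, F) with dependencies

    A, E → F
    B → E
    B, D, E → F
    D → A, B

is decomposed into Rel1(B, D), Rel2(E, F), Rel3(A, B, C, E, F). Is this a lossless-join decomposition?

Chase test. Columns are A, B, C, D, E, F; row i has aⱼ where attribute j ∈ Reli, else bᵢⱼ.
Initial tableau (one row per fragment):
  row 1: b11 a2 b13 a4 b15 b16
  row 2: b21 b22 b23 b24 a5 a6
  row 3: a1 a2 a3 b34 a5 a6
Rows 1 and 3 agree on B; apply B→E and equate their E entries.
No row becomes fully distinguished — the join is lossy.

No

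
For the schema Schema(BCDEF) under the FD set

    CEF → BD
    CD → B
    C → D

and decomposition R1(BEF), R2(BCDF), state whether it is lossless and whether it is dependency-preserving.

lossy but dependency-preserving

Lossless test: (BF)⁺ = {BF}, which is a superkey of neither fragment — lossy.
Dependency preservation: CEF → BD is not contained in any single fragment, but the restricted closure of its left-hand side across the fragments still reaches the right-hand side; the remaining FDs each lie inside some fragment. All dependencies are preserved.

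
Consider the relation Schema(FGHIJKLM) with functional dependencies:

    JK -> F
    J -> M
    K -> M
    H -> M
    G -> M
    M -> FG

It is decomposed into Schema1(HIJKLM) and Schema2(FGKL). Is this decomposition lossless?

Common attributes: Schema1 ∩ Schema2 = {KL}.
Closure of {KL}: K → M applies, adding M; M → FG applies, adding FG. So (KL)⁺ = {FGKLM}.
This closure contains every attribute of Schema2, so Schema1 ∩ Schema2 → Schema2. The join is lossless.

Yes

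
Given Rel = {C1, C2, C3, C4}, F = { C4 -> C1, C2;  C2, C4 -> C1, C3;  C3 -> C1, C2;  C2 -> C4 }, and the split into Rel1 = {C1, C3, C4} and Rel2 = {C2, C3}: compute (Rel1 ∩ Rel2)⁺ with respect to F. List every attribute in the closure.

C1, C2, C3, C4

Rel1 ∩ Rel2 = {C3}.
C3 → C1, C2 applies, adding C1, C2
C2 → C4 applies, adding C4
Closure: {C1, C2, C3, C4}.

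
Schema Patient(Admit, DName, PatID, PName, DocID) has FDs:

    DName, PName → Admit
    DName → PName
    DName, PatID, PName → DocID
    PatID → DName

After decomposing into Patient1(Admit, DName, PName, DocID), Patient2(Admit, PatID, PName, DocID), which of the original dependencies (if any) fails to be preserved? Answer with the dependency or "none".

Check PatID → DName: no single fragment contains all of {DName, PatID}, and the restricted closure of {PatID} across the fragments never reaches {DName}.
DName, PName → Admit is preserved.
DName → PName is preserved.
DName, PatID, PName → DocID is preserved.

PatID → DName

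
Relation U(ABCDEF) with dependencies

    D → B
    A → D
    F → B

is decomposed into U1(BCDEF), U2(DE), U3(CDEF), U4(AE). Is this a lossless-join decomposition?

No

Chase test. Columns are ABCDEF; row i has aⱼ where attribute j ∈ Ui, else bᵢⱼ.
Initial tableau (one row per fragment):
  row 1: b11 a2 a3 a4 a5 a6
  row 2: b21 b22 b23 a4 a5 b26
  row 3: b31 b32 a3 a4 a5 a6
  row 4: a1 b42 b43 b44 a5 b46
Rows 1 and 2 agree on D; apply D→B and equate their B entries.
Rows 1 and 3 agree on D; apply D→B and equate their B entries.
No row becomes fully distinguished — the join is lossy.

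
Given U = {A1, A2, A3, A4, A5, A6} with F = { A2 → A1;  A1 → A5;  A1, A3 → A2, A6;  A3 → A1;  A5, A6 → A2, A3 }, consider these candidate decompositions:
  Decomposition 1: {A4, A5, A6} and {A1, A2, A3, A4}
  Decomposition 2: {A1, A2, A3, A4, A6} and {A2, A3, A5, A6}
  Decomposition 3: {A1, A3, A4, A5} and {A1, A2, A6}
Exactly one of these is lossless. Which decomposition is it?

Decomposition 2

Decomposition 1: common = {A4}, closure = {A4} → lossy.
Decomposition 2: common = {A2, A3, A6}, closure = {A1, A2, A3, A5, A6} → lossless.
Decomposition 3: common = {A1}, closure = {A1, A5} → lossy.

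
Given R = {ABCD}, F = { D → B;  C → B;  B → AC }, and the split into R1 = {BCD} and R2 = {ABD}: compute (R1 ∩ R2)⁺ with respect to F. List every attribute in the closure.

ABCD

R1 ∩ R2 = {BD}.
B → AC applies, adding AC
Closure: {ABCD}.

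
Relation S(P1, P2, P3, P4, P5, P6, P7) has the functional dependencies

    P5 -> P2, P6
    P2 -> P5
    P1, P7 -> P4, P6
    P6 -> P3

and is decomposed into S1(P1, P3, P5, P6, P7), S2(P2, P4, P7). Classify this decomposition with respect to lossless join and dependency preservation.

Lossless test: (P7)⁺ = {P7}, which is a superkey of neither fragment — lossy.
Dependency preservation: the restricted closure of {P5} across the fragments never reaches {P2, P6}, so P5 → P2, P6 cannot be enforced without a join — not preserved.

lossy and not dependency-preserving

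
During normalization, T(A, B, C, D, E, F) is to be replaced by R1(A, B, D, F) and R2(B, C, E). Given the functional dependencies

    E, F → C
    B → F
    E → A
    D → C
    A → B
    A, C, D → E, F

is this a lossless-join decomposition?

Common attributes: R1 ∩ R2 = {B}.
Closure of {B}: B → F applies, adding F. So (B)⁺ = {B, F}.
The closure contains neither all of R1 = {A, B, D, F} nor all of R2 = {B, C, E}, so the common attributes are not a superkey of either fragment. The join is lossy.

No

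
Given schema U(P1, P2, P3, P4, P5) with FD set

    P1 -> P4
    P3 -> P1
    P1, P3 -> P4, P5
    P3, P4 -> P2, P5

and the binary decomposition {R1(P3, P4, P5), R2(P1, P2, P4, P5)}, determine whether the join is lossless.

Common attributes: R1 ∩ R2 = {P4, P5}.
No dependency enlarges {P4, P5}, so (P4, P5)⁺ = {P4, P5}.
The closure contains neither all of R1 = {P3, P4, P5} nor all of R2 = {P1, P2, P4, P5}, so the common attributes are not a superkey of either fragment. The join is lossy.

No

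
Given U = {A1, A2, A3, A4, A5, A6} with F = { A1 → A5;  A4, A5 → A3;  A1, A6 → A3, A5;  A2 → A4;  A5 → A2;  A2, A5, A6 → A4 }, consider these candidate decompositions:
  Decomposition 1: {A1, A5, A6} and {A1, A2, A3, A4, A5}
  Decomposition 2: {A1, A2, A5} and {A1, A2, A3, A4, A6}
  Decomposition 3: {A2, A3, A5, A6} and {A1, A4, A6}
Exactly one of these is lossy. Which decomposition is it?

Decomposition 1: common = {A1, A5}, closure = {A1, A2, A3, A4, A5} → lossless.
Decomposition 2: common = {A1, A2}, closure = {A1, A2, A3, A4, A5} → lossless.
Decomposition 3: common = {A6}, closure = {A6} → lossy.

Decomposition 3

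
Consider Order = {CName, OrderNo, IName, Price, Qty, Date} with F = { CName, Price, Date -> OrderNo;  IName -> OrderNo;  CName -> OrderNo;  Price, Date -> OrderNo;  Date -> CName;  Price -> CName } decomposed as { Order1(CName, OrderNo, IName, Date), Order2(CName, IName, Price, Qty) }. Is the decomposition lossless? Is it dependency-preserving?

lossy but dependency-preserving

Lossless test: (CName, IName)⁺ = {CName, OrderNo, IName}, which is a superkey of neither fragment — lossy.
Dependency preservation: CName, Price, Date → OrderNo; Price, Date → OrderNo are not contained in any single fragment, but the restricted closure of each left-hand side across the fragments still reaches the right-hand side; the remaining FDs each lie inside some fragment. All dependencies are preserved.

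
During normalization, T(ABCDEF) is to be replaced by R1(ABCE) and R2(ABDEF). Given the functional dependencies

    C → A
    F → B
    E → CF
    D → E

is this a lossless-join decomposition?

Common attributes: R1 ∩ R2 = {ABE}.
Closure of {ABE}: E → CF applies, adding CF. So (ABE)⁺ = {ABCEF}.
This closure contains every attribute of R1, so R1 ∩ R2 → R1. The join is lossless.

Yes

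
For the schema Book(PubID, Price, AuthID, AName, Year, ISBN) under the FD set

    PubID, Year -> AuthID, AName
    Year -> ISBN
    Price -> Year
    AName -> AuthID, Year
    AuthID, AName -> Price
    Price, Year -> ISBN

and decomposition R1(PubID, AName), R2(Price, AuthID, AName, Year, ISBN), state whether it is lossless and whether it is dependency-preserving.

Lossless test: (AName)⁺ = {Price, AuthID, AName, Year, ISBN}, which contains all of one fragment — lossless.
Dependency preservation: the restricted closure of {PubID, Year} across the fragments never reaches {AuthID, AName}, so PubID, Year → AuthID, AName cannot be enforced without a join — not preserved.

lossless but not dependency-preserving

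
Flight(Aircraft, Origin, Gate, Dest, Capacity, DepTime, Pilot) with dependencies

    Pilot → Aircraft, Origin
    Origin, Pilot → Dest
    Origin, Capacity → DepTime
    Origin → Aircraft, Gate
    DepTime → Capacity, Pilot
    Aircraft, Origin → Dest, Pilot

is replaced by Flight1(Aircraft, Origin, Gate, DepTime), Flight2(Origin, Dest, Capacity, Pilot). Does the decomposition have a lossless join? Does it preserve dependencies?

lossy and not dependency-preserving

Lossless test: (Origin)⁺ = {Aircraft, Origin, Gate, Dest, Pilot}, which is a superkey of neither fragment — lossy.
Dependency preservation: the restricted closure of {Origin, Capacity} across the fragments never reaches {DepTime}, so Origin, Capacity → DepTime cannot be enforced without a join — not preserved.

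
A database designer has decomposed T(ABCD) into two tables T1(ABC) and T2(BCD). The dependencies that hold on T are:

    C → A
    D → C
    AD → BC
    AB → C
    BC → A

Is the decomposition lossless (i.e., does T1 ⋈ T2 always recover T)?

Common attributes: T1 ∩ T2 = {BC}.
Closure of {BC}: C → A applies, adding A. So (BC)⁺ = {ABC}.
This closure contains every attribute of T1, so T1 ∩ T2 → T1. The join is lossless.

Yes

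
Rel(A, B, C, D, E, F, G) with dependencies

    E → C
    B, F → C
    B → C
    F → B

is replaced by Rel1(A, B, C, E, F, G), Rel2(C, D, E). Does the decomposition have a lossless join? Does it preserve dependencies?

Lossless test: (C, E)⁺ = {C, E}, which is a superkey of neither fragment — lossy.
Dependency preservation: every FD's attributes lie within a single fragment, so each can be enforced locally — preserved.

lossy but dependency-preserving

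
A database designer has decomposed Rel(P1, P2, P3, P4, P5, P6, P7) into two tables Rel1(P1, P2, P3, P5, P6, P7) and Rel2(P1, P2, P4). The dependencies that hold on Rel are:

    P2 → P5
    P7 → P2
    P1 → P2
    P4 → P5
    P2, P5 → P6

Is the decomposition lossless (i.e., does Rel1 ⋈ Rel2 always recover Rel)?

Common attributes: Rel1 ∩ Rel2 = {P1, P2}.
Closure of {P1, P2}: P2 → P5 applies, adding P5; P2, P5 → P6 applies, adding P6. So (P1, P2)⁺ = {P1, P2, P5, P6}.
The closure contains neither all of Rel1 = {P1, P2, P3, P5, P6, P7} nor all of Rel2 = {P1, P2, P4}, so the common attributes are not a superkey of either fragment. The join is lossy.

No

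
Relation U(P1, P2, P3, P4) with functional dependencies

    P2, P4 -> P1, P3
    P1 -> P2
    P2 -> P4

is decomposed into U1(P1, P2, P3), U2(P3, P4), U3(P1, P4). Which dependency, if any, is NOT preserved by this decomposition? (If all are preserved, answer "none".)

none

P2, P4 → P1, P3: restricted closure across fragments reaches P1, P3.
P1 → P2 lies within U1.
P2 → P4: restricted closure across fragments reaches P4.
Every dependency is enforceable on the fragments, so the decomposition is dependency-preserving.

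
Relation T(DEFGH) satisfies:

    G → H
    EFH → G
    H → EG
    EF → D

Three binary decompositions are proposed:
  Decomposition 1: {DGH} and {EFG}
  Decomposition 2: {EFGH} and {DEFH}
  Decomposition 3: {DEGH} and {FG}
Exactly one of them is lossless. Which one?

Decomposition 1: common = {G}, closure = {EGH} → lossy.
Decomposition 2: common = {EFH}, closure = {DEFGH} → lossless.
Decomposition 3: common = {G}, closure = {EGH} → lossy.

Decomposition 2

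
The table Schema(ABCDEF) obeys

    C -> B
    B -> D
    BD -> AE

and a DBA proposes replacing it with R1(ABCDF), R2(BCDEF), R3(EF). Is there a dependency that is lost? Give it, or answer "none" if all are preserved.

none

C → B lies within R1.
B → D lies within R1.
BD → AE: restricted closure across fragments reaches AE.
Every dependency is enforceable on the fragments, so the decomposition is dependency-preserving.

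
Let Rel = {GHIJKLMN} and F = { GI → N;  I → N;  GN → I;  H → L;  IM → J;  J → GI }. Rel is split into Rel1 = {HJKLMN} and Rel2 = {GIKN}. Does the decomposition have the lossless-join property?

No

Common attributes: Rel1 ∩ Rel2 = {KN}.
No dependency enlarges {KN}, so (KN)⁺ = {KN}.
The closure contains neither all of Rel1 = {HJKLMN} nor all of Rel2 = {GIKN}, so the common attributes are not a superkey of either fragment. The join is lossy.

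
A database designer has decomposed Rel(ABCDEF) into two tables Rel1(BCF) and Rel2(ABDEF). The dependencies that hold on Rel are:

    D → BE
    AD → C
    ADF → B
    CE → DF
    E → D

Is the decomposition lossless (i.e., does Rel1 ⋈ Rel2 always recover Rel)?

No

Common attributes: Rel1 ∩ Rel2 = {BF}.
No dependency enlarges {BF}, so (BF)⁺ = {BF}.
The closure contains neither all of Rel1 = {BCF} nor all of Rel2 = {ABDEF}, so the common attributes are not a superkey of either fragment. The join is lossy.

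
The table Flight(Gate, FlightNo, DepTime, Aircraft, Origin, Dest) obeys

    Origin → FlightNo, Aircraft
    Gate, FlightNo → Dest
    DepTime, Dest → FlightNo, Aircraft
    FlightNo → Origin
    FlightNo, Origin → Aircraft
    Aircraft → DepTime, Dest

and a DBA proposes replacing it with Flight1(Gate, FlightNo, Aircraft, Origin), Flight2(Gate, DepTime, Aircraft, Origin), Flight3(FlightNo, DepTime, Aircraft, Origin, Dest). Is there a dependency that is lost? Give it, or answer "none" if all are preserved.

none

Origin → FlightNo, Aircraft lies within Flight1.
Gate, FlightNo → Dest: restricted closure across fragments reaches Dest.
DepTime, Dest → FlightNo, Aircraft lies within Flight3.
FlightNo → Origin lies within Flight1.
FlightNo, Origin → Aircraft lies within Flight1.
Aircraft → DepTime, Dest lies within Flight3.
Every dependency is enforceable on the fragments, so the decomposition is dependency-preserving.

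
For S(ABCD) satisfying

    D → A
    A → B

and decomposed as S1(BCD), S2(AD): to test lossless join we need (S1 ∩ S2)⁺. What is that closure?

ABD

S1 ∩ S2 = {D}.
D → A applies, adding A
A → B applies, adding B
Closure: {ABD}.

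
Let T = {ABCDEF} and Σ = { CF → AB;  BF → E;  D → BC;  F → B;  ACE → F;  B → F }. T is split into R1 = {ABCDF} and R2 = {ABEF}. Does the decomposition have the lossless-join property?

Common attributes: R1 ∩ R2 = {ABF}.
Closure of {ABF}: BF → E applies, adding E. So (ABF)⁺ = {ABEF}.
This closure contains every attribute of R2, so R1 ∩ R2 → R2. The join is lossless.

Yes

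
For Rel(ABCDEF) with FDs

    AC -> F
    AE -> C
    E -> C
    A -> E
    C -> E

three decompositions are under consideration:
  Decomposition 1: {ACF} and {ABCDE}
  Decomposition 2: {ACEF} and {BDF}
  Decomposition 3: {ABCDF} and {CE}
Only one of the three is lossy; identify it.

Decomposition 2

Decomposition 1: common = {AC}, closure = {ACEF} → lossless.
Decomposition 2: common = {F}, closure = {F} → lossy.
Decomposition 3: common = {C}, closure = {CE} → lossless.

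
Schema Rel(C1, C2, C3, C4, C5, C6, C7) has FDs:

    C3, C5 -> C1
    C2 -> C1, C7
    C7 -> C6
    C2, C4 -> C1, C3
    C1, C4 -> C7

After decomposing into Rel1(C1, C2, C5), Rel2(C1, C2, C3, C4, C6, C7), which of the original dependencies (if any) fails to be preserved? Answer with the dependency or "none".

C3, C5 -> C1

Check C3, C5 → C1: no single fragment contains all of {C1, C3, C5}, and the restricted closure of {C3, C5} across the fragments never reaches {C1}.
C2 → C1, C7 is preserved.
C7 → C6 is preserved.
C2, C4 → C1, C3 is preserved.
C1, C4 → C7 is preserved.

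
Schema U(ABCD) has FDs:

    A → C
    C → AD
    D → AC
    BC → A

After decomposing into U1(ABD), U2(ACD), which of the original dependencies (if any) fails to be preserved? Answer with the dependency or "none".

A → C lies within U2.
C → AD lies within U2.
D → AC lies within U2.
BC → A: restricted closure across fragments reaches A.
Every dependency is enforceable on the fragments, so the decomposition is dependency-preserving.

none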